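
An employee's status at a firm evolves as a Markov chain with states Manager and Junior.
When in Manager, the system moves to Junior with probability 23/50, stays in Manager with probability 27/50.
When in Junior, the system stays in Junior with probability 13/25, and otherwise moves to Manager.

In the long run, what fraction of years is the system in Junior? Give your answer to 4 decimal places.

Let the stationary distribution be π with π = πP and π_1 + π_2 = 1.
π_1 = 0.54·π_1 + 0.48·π_2
Solving with the normalization constraint gives π = (0.5106, 0.4894).
So the stationary probability of Junior is 0.4894.

0.4894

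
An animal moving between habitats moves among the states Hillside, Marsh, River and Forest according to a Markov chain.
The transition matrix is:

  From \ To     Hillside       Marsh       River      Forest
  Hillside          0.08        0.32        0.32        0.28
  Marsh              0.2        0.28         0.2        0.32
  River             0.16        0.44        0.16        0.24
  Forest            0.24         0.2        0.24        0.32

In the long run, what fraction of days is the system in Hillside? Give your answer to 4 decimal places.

0.1811

Let the stationary distribution be π with π = πP and π_1 + π_2 + π_3 + π_4 = 1.
π_1 = 0.08·π_1 + 0.2·π_2 + 0.16·π_3 + 0.24·π_4
π_2 = 0.32·π_1 + 0.28·π_2 + 0.44·π_3 + 0.2·π_4
π_3 = 0.32·π_1 + 0.2·π_2 + 0.16·π_3 + 0.24·π_4
Solving with the normalization constraint gives π = (0.1811, 0.2996, 0.2245, 0.2948).
So the stationary probability of Hillside is 0.1811.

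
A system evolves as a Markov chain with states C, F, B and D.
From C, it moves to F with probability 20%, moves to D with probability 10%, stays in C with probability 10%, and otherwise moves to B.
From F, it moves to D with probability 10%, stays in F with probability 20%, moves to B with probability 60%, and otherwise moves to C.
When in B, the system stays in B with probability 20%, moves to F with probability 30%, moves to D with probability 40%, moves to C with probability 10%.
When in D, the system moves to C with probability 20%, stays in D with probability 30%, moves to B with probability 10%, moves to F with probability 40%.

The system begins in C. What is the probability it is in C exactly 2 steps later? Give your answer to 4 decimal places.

Propagate the distribution vector 2 steps from C.
After 0 steps: (1.0000, 0.0000, 0.0000, 0.0000)
After 1 step: (0.1000, 0.2000, 0.6000, 0.1000)
After 2 steps: (0.1100, 0.2800, 0.3100, 0.3000)
P(in C after 2 steps) = 0.1100

0.1100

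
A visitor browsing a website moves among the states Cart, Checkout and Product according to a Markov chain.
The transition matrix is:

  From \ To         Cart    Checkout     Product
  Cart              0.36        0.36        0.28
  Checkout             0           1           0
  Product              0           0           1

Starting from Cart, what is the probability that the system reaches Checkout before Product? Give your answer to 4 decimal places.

0.5625

Let h(s) be the probability of absorption at Checkout starting from transient state s. Then h(Checkout) = 1 and h(Product) = 0. By first-step analysis:
h(Cart) = 0.36·h(Cart) + 0.36·1 + 0.28·0
Solving: h(Cart) = 0.5625.
Starting from Cart, the probability is 0.5625.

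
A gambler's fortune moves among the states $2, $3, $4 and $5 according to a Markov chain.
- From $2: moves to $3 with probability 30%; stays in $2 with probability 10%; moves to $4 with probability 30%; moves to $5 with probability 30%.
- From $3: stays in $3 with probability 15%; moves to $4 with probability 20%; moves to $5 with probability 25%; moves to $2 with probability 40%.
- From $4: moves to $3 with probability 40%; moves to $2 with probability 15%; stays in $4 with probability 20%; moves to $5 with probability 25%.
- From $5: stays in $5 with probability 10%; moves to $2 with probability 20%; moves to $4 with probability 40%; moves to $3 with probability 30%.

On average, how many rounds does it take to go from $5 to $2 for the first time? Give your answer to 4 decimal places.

Let t(s) be the expected number of rounds to first reach $2 from state s, with t($2) = 0. Conditioning on the first round:
t($3) = 1 + 0.15·t($3) + 0.2·t($4) + 0.25·t($5)
t($4) = 1 + 0.4·t($3) + 0.2·t($4) + 0.25·t($5)
t($5) = 1 + 0.3·t($3) + 0.4·t($4) + 0.1·t($5)
Solving: t($3) = 3.3824, t($4) = 4.2279, t($5) = 4.1176.
Expected rounds from $5 to $2: 4.1176.

4.1176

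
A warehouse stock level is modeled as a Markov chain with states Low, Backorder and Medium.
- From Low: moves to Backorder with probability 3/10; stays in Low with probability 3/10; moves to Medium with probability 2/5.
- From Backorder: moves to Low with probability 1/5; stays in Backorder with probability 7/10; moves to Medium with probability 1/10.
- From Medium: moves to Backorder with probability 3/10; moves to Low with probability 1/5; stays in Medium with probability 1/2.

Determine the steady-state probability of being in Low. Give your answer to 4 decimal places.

Let the stationary distribution be π with π = πP and π_1 + π_2 + π_3 = 1.
π_1 = 0.3·π_1 + 0.2·π_2 + 0.2·π_3
π_2 = 0.3·π_1 + 0.7·π_2 + 0.3·π_3
Solving with the normalization constraint gives π = (0.2222, 0.5000, 0.2778).
So the stationary probability of Low is 0.2222.

0.2222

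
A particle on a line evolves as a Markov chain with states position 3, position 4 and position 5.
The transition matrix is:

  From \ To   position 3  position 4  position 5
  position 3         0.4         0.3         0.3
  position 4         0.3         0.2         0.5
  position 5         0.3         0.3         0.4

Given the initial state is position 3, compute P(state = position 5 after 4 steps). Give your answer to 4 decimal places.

Propagate the distribution vector 4 steps from position 3.
After 0 steps: (1.0000, 0.0000, 0.0000)
After 1 step: (0.4000, 0.3000, 0.3000)
After 2 steps: (0.3400, 0.2700, 0.3900)
After 3 steps: (0.3340, 0.2730, 0.3930)
After 4 steps: (0.3334, 0.2727, 0.3939)
P(in position 5 after 4 steps) = 0.3939

0.3939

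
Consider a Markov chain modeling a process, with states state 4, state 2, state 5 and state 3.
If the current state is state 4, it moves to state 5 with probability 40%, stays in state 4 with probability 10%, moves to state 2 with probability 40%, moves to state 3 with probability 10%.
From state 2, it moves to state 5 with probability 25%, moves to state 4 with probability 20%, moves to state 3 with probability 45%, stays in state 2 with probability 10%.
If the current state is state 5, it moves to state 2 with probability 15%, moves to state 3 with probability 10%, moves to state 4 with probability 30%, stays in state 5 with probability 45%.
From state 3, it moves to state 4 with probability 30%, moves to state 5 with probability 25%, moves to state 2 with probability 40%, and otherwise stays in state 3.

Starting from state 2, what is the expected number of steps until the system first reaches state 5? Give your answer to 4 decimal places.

Let t(s) be the expected number of steps to first reach state 5 from state s, with t(state 5) = 0. Conditioning on the first step:
t(state 4) = 1 + 0.1·t(state 4) + 0.4·t(state 2) + 0.1·t(state 3)
t(state 2) = 1 + 0.2·t(state 4) + 0.1·t(state 2) + 0.45·t(state 3)
t(state 3) = 1 + 0.3·t(state 4) + 0.4·t(state 2) + 0.05·t(state 3)
Solving: t(state 4) = 3.0847, t(state 2) = 3.5593, t(state 3) = 3.5254.
Expected steps from state 2 to state 5: 3.5593.

3.5593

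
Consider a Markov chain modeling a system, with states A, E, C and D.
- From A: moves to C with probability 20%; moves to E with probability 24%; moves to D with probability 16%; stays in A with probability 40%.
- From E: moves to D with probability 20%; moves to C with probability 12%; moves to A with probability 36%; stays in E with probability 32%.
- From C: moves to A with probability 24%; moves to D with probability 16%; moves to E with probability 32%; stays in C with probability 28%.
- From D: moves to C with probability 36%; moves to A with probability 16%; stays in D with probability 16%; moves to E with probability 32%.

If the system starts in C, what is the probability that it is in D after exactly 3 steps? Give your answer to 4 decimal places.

Propagate the distribution vector 3 steps from C.
After 0 steps: (0.0000, 0.0000, 1.0000, 0.0000)
After 1 step: (0.2400, 0.3200, 0.2800, 0.1600)
After 2 steps: (0.3040, 0.3008, 0.2224, 0.1728)
After 3 steps: (0.3109, 0.2957, 0.2214, 0.1720)
P(in D after 3 steps) = 0.1720

0.1720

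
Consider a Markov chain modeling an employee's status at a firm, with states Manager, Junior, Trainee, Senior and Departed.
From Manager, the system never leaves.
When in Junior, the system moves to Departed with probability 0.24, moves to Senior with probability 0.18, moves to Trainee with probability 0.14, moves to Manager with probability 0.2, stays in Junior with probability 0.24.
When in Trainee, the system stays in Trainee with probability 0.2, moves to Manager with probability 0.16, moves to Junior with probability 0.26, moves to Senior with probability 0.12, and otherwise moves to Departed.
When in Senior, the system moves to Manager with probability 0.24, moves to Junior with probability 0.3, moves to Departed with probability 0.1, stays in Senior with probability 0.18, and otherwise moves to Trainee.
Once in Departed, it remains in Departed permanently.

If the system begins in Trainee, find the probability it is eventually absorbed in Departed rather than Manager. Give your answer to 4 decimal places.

Let h(s) be the probability of absorption at Departed starting from transient state s. Then h(Departed) = 1 and h(Manager) = 0. By first-step analysis:
h(Junior) = 0.2·0 + 0.24·h(Junior) + 0.14·h(Trainee) + 0.18·h(Senior) + 0.24·1
h(Trainee) = 0.16·0 + 0.26·h(Junior) + 0.2·h(Trainee) + 0.12·h(Senior) + 0.26·1
h(Senior) = 0.24·0 + 0.3·h(Junior) + 0.18·h(Trainee) + 0.18·h(Senior) + 0.1·1
Solving: h(Junior) = 0.5222, h(Trainee) = 0.5601, h(Senior) = 0.4360.
Starting from Trainee, the probability is 0.5601.

0.5601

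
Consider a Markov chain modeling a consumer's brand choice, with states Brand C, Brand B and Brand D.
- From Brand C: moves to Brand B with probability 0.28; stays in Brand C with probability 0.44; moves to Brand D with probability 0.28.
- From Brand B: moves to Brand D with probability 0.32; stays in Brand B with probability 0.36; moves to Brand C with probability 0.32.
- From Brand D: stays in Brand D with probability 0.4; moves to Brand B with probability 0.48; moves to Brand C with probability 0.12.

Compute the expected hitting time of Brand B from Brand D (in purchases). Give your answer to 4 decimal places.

Let t(s) be the expected number of purchases to first reach Brand B from state s, with t(Brand B) = 0. Conditioning on the first purchase:
t(Brand C) = 1 + 0.44·t(Brand C) + 0.28·t(Brand D)
t(Brand D) = 1 + 0.12·t(Brand C) + 0.4·t(Brand D)
Solving: t(Brand C) = 2.9101, t(Brand D) = 2.2487.
Expected purchases from Brand D to Brand B: 2.2487.

2.2487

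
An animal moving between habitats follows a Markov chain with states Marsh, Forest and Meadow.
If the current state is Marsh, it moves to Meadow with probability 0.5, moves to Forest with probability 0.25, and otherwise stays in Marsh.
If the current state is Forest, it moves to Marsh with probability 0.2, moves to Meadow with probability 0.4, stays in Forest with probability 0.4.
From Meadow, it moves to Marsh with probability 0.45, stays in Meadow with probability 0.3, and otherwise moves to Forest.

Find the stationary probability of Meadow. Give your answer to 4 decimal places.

Let the stationary distribution be π with π = πP and π_1 + π_2 + π_3 = 1.
π_1 = 0.25·π_1 + 0.2·π_2 + 0.45·π_3
π_2 = 0.25·π_1 + 0.4·π_2 + 0.25·π_3
Solving with the normalization constraint gives π = (0.3137, 0.2941, 0.3922).
So the stationary probability of Meadow is 0.3922.

0.3922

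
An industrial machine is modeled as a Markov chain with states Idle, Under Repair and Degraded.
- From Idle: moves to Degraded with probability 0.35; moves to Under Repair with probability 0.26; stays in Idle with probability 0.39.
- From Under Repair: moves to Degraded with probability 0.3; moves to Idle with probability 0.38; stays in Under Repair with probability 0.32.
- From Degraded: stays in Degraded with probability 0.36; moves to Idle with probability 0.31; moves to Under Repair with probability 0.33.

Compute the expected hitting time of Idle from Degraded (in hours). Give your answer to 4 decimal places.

Let t(s) be the expected number of hours to first reach Idle from state s, with t(Idle) = 0. Conditioning on the first hour:
t(Under Repair) = 1 + 0.32·t(Under Repair) + 0.3·t(Degraded)
t(Degraded) = 1 + 0.33·t(Under Repair) + 0.36·t(Degraded)
Solving: t(Under Repair) = 2.7960, t(Degraded) = 3.0042.
Expected hours from Degraded to Idle: 3.0042.

3.0042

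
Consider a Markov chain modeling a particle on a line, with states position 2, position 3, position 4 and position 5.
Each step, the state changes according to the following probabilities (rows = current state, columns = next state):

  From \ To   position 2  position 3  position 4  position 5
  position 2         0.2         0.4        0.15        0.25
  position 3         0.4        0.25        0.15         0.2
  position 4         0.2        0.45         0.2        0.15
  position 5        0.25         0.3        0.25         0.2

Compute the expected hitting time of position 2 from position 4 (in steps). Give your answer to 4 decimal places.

Let t(s) be the expected number of steps to first reach position 2 from state s, with t(position 2) = 0. Conditioning on the first step:
t(position 3) = 1 + 0.25·t(position 3) + 0.15·t(position 4) + 0.2·t(position 5)
t(position 4) = 1 + 0.45·t(position 3) + 0.2·t(position 4) + 0.15·t(position 5)
t(position 5) = 1 + 0.3·t(position 3) + 0.25·t(position 4) + 0.2·t(position 5)
Solving: t(position 3) = 2.9786, t(position 4) = 3.5789, t(position 5) = 3.4854.
Expected steps from position 4 to position 2: 3.5789.

3.5789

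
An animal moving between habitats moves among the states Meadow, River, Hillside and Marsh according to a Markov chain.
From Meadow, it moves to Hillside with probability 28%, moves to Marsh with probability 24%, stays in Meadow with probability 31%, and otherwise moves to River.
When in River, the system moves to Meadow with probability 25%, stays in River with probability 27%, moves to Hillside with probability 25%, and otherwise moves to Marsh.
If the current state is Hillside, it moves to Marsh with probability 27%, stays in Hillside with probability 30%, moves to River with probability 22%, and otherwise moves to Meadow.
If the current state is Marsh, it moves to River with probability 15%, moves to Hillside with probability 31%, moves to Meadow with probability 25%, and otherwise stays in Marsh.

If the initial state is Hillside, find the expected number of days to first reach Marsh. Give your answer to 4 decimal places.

Let t(s) be the expected number of days to first reach Marsh from state s, with t(Marsh) = 0. Conditioning on the first day:
t(Meadow) = 1 + 0.31·t(Meadow) + 0.17·t(River) + 0.28·t(Hillside)
t(River) = 1 + 0.25·t(Meadow) + 0.27·t(River) + 0.25·t(Hillside)
t(Hillside) = 1 + 0.21·t(Meadow) + 0.22·t(River) + 0.3·t(Hillside)
Solving: t(Meadow) = 4.0594, t(River) = 4.1086, t(Hillside) = 3.9377.
Expected days from Hillside to Marsh: 3.9377.

3.9377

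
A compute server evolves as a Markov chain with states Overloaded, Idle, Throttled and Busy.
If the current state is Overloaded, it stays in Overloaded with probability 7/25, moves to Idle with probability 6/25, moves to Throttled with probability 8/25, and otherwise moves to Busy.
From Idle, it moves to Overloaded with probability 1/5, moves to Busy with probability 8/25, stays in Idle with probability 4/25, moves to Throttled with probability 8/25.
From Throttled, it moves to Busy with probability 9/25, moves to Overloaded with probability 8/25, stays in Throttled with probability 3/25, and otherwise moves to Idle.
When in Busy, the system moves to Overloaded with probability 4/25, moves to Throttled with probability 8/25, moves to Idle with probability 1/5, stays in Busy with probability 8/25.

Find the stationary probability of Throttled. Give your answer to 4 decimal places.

0.2667

Let the stationary distribution be π with π = πP and π_1 + π_2 + π_3 + π_4 = 1.
π_1 = 0.28·π_1 + 0.2·π_2 + 0.32·π_3 + 0.16·π_4
π_2 = 0.24·π_1 + 0.16·π_2 + 0.2·π_3 + 0.2·π_4
π_3 = 0.32·π_1 + 0.32·π_2 + 0.12·π_3 + 0.32·π_4
Solving with the normalization constraint gives π = (0.2395, 0.2015, 0.2667, 0.2924).
So the stationary probability of Throttled is 0.2667.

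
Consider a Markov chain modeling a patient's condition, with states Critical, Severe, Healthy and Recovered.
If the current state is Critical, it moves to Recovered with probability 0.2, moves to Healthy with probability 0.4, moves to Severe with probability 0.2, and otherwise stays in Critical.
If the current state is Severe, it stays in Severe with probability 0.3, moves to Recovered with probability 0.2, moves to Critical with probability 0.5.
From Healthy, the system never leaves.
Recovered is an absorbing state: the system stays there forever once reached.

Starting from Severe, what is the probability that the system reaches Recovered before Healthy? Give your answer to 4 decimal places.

Let h(s) be the probability of absorption at Recovered starting from transient state s. Then h(Recovered) = 1 and h(Healthy) = 0. By first-step analysis:
h(Critical) = 0.2·h(Critical) + 0.2·h(Severe) + 0.4·0 + 0.2·1
h(Severe) = 0.5·h(Critical) + 0.3·h(Severe) + 0.2·1
Solving: h(Critical) = 0.3913, h(Severe) = 0.5652.
Starting from Severe, the probability is 0.5652.

0.5652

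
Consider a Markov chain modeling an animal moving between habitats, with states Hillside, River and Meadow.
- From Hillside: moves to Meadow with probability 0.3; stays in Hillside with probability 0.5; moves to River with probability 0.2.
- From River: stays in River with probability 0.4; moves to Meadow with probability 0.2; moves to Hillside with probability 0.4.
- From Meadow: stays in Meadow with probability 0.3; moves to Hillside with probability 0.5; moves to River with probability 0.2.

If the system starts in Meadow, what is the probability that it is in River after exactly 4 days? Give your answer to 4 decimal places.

Propagate the distribution vector 4 days from Meadow.
After 0 days: (0.0000, 0.0000, 1.0000)
After 1 day: (0.5000, 0.2000, 0.3000)
After 2 days: (0.4800, 0.2400, 0.2800)
After 3 days: (0.4760, 0.2480, 0.2760)
After 4 days: (0.4752, 0.2496, 0.2752)
P(in River after 4 days) = 0.2496

0.2496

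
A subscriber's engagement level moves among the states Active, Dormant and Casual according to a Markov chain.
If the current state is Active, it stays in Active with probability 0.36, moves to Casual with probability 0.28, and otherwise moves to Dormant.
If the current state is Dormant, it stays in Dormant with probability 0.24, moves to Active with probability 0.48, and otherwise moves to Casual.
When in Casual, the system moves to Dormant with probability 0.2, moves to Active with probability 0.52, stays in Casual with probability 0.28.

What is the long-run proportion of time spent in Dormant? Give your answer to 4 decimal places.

Let the stationary distribution be π with π = πP and π_1 + π_2 + π_3 = 1.
π_1 = 0.36·π_1 + 0.48·π_2 + 0.52·π_3
π_2 = 0.36·π_1 + 0.24·π_2 + 0.2·π_3
Solving with the normalization constraint gives π = (0.4386, 0.2814, 0.2800).
So the stationary probability of Dormant is 0.2814.

0.2814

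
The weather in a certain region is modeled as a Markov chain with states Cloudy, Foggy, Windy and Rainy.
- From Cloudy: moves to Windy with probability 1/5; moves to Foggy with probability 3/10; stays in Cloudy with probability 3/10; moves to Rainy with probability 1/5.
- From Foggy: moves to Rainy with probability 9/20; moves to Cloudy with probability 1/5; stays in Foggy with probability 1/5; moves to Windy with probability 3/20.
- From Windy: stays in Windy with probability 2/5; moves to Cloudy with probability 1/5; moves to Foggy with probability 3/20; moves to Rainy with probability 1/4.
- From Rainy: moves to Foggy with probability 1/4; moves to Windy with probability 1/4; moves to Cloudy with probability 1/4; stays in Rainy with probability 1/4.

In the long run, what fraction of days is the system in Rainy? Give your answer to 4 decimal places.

0.2832

Let the stationary distribution be π with π = πP and π_1 + π_2 + π_3 + π_4 = 1.
π_1 = 0.3·π_1 + 0.2·π_2 + 0.2·π_3 + 0.25·π_4
π_2 = 0.3·π_1 + 0.2·π_2 + 0.15·π_3 + 0.25·π_4
π_3 = 0.2·π_1 + 0.15·π_2 + 0.4·π_3 + 0.25·π_4
Solving with the normalization constraint gives π = (0.2380, 0.2253, 0.2536, 0.2832).
So the stationary probability of Rainy is 0.2832.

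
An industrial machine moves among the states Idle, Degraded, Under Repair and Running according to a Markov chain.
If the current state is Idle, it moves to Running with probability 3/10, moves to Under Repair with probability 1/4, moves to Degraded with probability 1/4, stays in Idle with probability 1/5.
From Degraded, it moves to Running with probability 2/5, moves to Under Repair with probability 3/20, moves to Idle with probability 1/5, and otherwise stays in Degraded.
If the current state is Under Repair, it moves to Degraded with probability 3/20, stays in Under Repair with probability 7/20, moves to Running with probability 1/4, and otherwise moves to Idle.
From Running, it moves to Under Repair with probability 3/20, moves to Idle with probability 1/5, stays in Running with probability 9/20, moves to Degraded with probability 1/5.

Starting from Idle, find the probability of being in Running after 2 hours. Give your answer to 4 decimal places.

Propagate the distribution vector 2 hours from Idle.
After 0 hours: (1.0000, 0.0000, 0.0000, 0.0000)
After 1 hour: (0.2000, 0.2500, 0.2500, 0.3000)
After 2 hours: (0.2125, 0.2100, 0.2200, 0.3575)
P(in Running after 2 hours) = 0.3575

0.3575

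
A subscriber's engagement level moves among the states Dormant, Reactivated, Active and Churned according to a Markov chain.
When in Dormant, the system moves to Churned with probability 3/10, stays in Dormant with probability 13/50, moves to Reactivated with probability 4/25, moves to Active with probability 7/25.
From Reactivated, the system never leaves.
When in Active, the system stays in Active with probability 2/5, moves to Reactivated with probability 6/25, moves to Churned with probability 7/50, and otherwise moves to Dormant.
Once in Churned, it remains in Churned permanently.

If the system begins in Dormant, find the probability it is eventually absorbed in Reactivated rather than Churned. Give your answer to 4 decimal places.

Let h(s) be the probability of absorption at Reactivated starting from transient state s. Then h(Reactivated) = 1 and h(Churned) = 0. By first-step analysis:
h(Dormant) = 0.26·h(Dormant) + 0.16·1 + 0.28·h(Active) + 0.3·0
h(Active) = 0.22·h(Dormant) + 0.24·1 + 0.4·h(Active) + 0.14·0
Solving: h(Dormant) = 0.4268, h(Active) = 0.5565.
Starting from Dormant, the probability is 0.4268.

0.4268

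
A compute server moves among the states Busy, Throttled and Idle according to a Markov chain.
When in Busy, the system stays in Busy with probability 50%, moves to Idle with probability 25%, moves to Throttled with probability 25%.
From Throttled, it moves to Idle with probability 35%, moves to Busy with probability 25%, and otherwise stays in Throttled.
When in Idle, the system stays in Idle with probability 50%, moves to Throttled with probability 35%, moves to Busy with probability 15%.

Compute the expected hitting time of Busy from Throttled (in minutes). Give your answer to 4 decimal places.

4.7887

Let t(s) be the expected number of minutes to first reach Busy from state s, with t(Busy) = 0. Conditioning on the first minute:
t(Throttled) = 1 + 0.4·t(Throttled) + 0.35·t(Idle)
t(Idle) = 1 + 0.35·t(Throttled) + 0.5·t(Idle)
Solving: t(Throttled) = 4.7887, t(Idle) = 5.3521.
Expected minutes from Throttled to Busy: 4.7887.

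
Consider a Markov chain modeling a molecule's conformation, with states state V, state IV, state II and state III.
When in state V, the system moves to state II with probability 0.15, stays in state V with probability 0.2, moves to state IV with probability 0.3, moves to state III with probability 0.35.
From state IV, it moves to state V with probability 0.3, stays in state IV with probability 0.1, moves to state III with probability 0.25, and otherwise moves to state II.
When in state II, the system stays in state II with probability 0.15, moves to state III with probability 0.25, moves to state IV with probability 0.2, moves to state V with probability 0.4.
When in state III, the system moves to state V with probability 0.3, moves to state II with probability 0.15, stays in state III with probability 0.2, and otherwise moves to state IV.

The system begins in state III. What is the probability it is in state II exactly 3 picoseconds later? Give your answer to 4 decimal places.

Propagate the distribution vector 3 picoseconds from state III.
After 0 picoseconds: (0.0000, 0.0000, 0.0000, 1.0000)
After 1 picosecond: (0.3000, 0.3500, 0.1500, 0.2000)
After 2 picoseconds: (0.2850, 0.2250, 0.2200, 0.2700)
After 3 picoseconds: (0.2935, 0.2465, 0.1950, 0.2650)
P(in state II after 3 picoseconds) = 0.1950

0.1950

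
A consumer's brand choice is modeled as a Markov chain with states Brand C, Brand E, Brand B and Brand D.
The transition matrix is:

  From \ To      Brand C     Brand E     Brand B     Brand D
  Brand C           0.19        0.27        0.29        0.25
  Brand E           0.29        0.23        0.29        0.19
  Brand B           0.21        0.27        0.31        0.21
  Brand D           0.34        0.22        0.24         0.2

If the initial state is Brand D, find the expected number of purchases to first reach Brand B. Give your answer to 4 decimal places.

3.7580

Let t(s) be the expected number of purchases to first reach Brand B from state s, with t(Brand B) = 0. Conditioning on the first purchase:
t(Brand C) = 1 + 0.19·t(Brand C) + 0.27·t(Brand E) + 0.25·t(Brand D)
t(Brand E) = 1 + 0.29·t(Brand C) + 0.23·t(Brand E) + 0.19·t(Brand D)
t(Brand D) = 1 + 0.34·t(Brand C) + 0.22·t(Brand E) + 0.2·t(Brand D)
Solving: t(Brand C) = 3.5867, t(Brand E) = 3.5768, t(Brand D) = 3.7580.
Expected purchases from Brand D to Brand B: 3.7580.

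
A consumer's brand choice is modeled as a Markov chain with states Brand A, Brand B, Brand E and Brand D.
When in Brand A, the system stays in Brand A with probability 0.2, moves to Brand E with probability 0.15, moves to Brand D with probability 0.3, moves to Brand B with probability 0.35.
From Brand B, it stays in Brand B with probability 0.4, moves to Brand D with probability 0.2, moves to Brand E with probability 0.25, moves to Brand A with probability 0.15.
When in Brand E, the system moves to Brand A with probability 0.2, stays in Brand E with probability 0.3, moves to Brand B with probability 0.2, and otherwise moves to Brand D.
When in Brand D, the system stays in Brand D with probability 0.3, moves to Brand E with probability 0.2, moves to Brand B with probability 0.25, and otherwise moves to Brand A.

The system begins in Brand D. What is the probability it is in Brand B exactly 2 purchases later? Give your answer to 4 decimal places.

0.3025

Propagate the distribution vector 2 purchases from Brand D.
After 0 purchases: (0.0000, 0.0000, 0.0000, 1.0000)
After 1 purchase: (0.2500, 0.2500, 0.2000, 0.3000)
After 2 purchases: (0.2025, 0.3025, 0.2200, 0.2750)
P(in Brand B after 2 purchases) = 0.3025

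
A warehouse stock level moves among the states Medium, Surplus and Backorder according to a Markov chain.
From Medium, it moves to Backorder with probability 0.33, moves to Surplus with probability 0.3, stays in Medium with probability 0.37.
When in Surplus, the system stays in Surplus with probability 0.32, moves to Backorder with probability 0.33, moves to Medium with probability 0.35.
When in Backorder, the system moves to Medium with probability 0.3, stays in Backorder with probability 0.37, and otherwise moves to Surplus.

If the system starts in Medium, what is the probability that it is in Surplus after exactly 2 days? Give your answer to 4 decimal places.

Sum over the intermediate state after 1 day:
P = P(Medium→Medium)·P(Medium→Surplus) + P(Medium→Surplus)·P(Surplus→Surplus) + P(Medium→Backorder)·P(Backorder→Surplus)
  = 0.37×0.3 + 0.3×0.32 + 0.33×0.33
  = 0.1110 + 0.0960 + 0.1089 = 0.3159

0.3159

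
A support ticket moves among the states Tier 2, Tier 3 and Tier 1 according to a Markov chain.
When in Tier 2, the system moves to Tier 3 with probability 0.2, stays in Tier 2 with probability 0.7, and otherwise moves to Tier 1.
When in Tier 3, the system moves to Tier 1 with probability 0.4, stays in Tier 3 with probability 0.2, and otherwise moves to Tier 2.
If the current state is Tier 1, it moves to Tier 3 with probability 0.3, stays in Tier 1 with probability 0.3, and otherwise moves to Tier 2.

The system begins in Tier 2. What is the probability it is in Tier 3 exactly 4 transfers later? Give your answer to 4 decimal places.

0.2199

Propagate the distribution vector 4 transfers from Tier 2.
After 0 transfers: (1.0000, 0.0000, 0.0000)
After 1 transfer: (0.7000, 0.2000, 0.1000)
After 2 transfers: (0.6100, 0.2100, 0.1800)
After 3 transfers: (0.5830, 0.2180, 0.1990)
After 4 transfers: (0.5749, 0.2199, 0.2052)
P(in Tier 3 after 4 transfers) = 0.2199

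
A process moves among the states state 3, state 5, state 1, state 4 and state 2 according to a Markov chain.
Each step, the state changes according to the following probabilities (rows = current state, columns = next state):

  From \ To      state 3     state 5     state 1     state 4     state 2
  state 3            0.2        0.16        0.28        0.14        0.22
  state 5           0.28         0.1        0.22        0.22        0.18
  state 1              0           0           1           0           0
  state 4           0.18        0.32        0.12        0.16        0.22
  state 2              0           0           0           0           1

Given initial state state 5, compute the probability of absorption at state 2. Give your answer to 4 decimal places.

0.4778

Let h(s) be the probability of absorption at state 2 starting from transient state s. Then h(state 2) = 1 and h(state 1) = 0. By first-step analysis:
h(state 3) = 0.2·h(state 3) + 0.16·h(state 5) + 0.28·0 + 0.14·h(state 4) + 0.22·1
h(state 5) = 0.28·h(state 3) + 0.1·h(state 5) + 0.22·0 + 0.22·h(state 4) + 0.18·1
h(state 4) = 0.18·h(state 3) + 0.32·h(state 5) + 0.12·0 + 0.16·h(state 4) + 0.22·1
Solving: h(state 3) = 0.4657, h(state 5) = 0.4778, h(state 4) = 0.5437.
Starting from state 5, the probability is 0.4778.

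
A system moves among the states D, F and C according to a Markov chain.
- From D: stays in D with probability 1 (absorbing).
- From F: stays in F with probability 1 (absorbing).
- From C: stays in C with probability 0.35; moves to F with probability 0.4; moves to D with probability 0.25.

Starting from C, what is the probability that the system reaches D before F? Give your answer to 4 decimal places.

Let h(s) be the probability of absorption at D starting from transient state s. Then h(D) = 1 and h(F) = 0. By first-step analysis:
h(C) = 0.25·1 + 0.4·0 + 0.35·h(C)
Solving: h(C) = 0.3846.
Starting from C, the probability is 0.3846.

0.3846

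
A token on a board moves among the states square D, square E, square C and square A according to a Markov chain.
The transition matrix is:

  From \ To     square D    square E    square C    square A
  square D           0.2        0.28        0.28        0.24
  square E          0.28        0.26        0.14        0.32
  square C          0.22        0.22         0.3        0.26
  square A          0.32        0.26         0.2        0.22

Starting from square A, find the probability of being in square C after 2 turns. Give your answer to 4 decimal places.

Propagate the distribution vector 2 turns from square A.
After 0 turns: (0.0000, 0.0000, 0.0000, 1.0000)
After 1 turn: (0.3200, 0.2600, 0.2000, 0.2200)
After 2 turns: (0.2512, 0.2584, 0.2300, 0.2604)
P(in square C after 2 turns) = 0.2300

0.2300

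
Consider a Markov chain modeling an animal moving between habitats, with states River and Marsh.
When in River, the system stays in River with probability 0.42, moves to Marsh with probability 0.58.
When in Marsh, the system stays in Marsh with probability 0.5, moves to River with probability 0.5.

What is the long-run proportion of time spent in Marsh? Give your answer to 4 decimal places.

0.5370

Let the stationary distribution be π with π = πP and π_1 + π_2 = 1.
π_1 = 0.42·π_1 + 0.5·π_2
Solving with the normalization constraint gives π = (0.4630, 0.5370).
So the stationary probability of Marsh is 0.5370.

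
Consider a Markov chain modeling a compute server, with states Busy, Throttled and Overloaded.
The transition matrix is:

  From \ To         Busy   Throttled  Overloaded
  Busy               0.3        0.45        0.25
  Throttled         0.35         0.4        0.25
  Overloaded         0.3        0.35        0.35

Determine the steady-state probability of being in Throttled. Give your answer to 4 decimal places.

Let the stationary distribution be π with π = πP and π_1 + π_2 + π_3 = 1.
π_1 = 0.3·π_1 + 0.35·π_2 + 0.3·π_3
π_2 = 0.45·π_1 + 0.4·π_2 + 0.35·π_3
Solving with the normalization constraint gives π = (0.3201, 0.4021, 0.2778).
So the stationary probability of Throttled is 0.4021.

0.4021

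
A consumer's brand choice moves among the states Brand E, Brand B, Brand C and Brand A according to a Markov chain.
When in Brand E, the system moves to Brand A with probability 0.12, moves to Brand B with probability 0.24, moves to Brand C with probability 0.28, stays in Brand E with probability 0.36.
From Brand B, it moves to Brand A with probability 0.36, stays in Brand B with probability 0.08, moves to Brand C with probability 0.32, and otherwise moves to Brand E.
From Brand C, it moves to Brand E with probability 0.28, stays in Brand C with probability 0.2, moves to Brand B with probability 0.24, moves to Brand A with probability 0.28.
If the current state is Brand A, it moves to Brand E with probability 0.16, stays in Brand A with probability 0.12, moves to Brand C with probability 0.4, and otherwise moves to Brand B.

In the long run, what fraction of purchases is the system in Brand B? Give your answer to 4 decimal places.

0.2221

Let the stationary distribution be π with π = πP and π_1 + π_2 + π_3 + π_4 = 1.
π_1 = 0.36·π_1 + 0.24·π_2 + 0.28·π_3 + 0.16·π_4
π_2 = 0.24·π_1 + 0.08·π_2 + 0.24·π_3 + 0.32·π_4
π_3 = 0.28·π_1 + 0.32·π_2 + 0.2·π_3 + 0.4·π_4
Solving with the normalization constraint gives π = (0.2660, 0.2221, 0.2919, 0.2200).
So the stationary probability of Brand B is 0.2221.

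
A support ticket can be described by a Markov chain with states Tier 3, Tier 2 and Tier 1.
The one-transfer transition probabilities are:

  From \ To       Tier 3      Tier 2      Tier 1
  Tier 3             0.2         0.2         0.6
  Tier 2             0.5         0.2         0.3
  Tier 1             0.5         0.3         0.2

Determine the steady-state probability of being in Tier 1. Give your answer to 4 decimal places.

Let the stationary distribution be π with π = πP and π_1 + π_2 + π_3 = 1.
π_1 = 0.2·π_1 + 0.5·π_2 + 0.5·π_3
π_2 = 0.2·π_1 + 0.2·π_2 + 0.3·π_3
Solving with the normalization constraint gives π = (0.3846, 0.2378, 0.3776).
So the stationary probability of Tier 1 is 0.3776.

0.3776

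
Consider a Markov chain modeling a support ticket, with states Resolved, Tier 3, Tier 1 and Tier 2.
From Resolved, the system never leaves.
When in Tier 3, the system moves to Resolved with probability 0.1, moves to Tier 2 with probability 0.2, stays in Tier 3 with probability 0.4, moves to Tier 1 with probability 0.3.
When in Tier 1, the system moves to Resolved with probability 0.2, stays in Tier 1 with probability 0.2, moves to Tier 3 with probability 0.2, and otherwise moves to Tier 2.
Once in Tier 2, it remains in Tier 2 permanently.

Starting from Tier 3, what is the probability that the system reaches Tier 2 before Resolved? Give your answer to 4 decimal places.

0.6667

Let h(s) be the probability of absorption at Tier 2 starting from transient state s. Then h(Tier 2) = 1 and h(Resolved) = 0. By first-step analysis:
h(Tier 3) = 0.1·0 + 0.4·h(Tier 3) + 0.3·h(Tier 1) + 0.2·1
h(Tier 1) = 0.2·0 + 0.2·h(Tier 3) + 0.2·h(Tier 1) + 0.4·1
Solving: h(Tier 3) = 0.6667, h(Tier 1) = 0.6667.
Starting from Tier 3, the probability is 0.6667.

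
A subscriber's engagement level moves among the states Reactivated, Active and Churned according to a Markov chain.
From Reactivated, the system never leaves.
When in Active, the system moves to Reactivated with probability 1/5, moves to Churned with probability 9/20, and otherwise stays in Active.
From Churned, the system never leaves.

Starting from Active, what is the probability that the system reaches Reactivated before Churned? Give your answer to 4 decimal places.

Let h(s) be the probability of absorption at Reactivated starting from transient state s. Then h(Reactivated) = 1 and h(Churned) = 0. By first-step analysis:
h(Active) = 0.2·1 + 0.35·h(Active) + 0.45·0
Solving: h(Active) = 0.3077.
Starting from Active, the probability is 0.3077.

0.3077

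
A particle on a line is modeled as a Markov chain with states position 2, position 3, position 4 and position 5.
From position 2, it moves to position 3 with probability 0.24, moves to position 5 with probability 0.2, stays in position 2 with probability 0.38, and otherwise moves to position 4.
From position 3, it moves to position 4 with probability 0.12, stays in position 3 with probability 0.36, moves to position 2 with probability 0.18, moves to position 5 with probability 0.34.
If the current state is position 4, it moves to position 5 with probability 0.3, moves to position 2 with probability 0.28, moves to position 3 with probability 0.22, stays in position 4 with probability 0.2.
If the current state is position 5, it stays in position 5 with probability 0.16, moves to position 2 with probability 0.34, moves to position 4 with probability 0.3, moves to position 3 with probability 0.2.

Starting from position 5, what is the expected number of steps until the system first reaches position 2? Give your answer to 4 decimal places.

Let t(s) be the expected number of steps to first reach position 2 from state s, with t(position 2) = 0. Conditioning on the first step:
t(position 3) = 1 + 0.36·t(position 3) + 0.12·t(position 4) + 0.34·t(position 5)
t(position 4) = 1 + 0.22·t(position 3) + 0.2·t(position 4) + 0.3·t(position 5)
t(position 5) = 1 + 0.2·t(position 3) + 0.3·t(position 4) + 0.16·t(position 5)
Solving: t(position 3) = 4.1042, t(position 4) = 3.6851, t(position 5) = 3.4838.
Expected steps from position 5 to position 2: 3.4838.

3.4838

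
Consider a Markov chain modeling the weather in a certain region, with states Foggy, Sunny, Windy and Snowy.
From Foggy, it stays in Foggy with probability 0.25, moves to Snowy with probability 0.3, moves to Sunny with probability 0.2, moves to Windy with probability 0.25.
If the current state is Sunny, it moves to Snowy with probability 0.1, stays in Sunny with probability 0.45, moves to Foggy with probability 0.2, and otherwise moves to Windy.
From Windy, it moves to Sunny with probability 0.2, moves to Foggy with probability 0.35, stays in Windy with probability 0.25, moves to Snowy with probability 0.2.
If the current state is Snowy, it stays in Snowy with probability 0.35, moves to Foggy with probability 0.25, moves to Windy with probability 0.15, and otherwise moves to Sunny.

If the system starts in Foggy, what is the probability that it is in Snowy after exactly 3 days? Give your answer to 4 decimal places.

Propagate the distribution vector 3 days from Foggy.
After 0 days: (1.0000, 0.0000, 0.0000, 0.0000)
After 1 day: (0.2500, 0.2000, 0.2500, 0.3000)
After 2 days: (0.2650, 0.2650, 0.2200, 0.2500)
After 3 days: (0.2588, 0.2788, 0.2250, 0.2375)
P(in Snowy after 3 days) = 0.2375

0.2375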